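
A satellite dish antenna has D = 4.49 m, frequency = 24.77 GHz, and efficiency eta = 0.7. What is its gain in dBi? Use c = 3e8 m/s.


lambda = c/f = 3e8 / 2.477e+10 = 0.01211143 m
G = eta*(pi*D/lambda)^2 = 0.7*(pi*4.49/0.01211143)^2
G = 949510.9361 (linear)
G = 10*log10(949510.9361) = 59.7750 dBi

59.7750 dBi


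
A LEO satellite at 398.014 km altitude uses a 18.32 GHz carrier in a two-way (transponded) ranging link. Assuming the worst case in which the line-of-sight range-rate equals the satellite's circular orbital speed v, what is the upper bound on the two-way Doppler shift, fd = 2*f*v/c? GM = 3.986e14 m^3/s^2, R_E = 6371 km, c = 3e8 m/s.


r = 6.769014e+06 m
v = sqrt(mu/r) = 7673.7199 m/s (worst-case radial velocity)
f = 18.32 GHz = 1.832e+10 Hz
fd = 2*f*v/c = 2*1.832e+10*7673.7199/3.0e+08
fd = 937216.9864 Hz

937216.9864 Hz


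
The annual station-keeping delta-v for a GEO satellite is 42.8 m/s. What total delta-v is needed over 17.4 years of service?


dV = rate * years = 42.8 * 17.4
dV = 744.7200 m/s

744.7200 m/s


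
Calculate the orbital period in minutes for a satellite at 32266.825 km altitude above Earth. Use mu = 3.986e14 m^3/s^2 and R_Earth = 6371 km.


r = 38637.8250 km = 3.8637825e+07 m
T = 2*pi*sqrt(r^3/mu) = 2*pi*sqrt(5.7681695e+22 / 3.986e14)
T = 75584.0620 s = 1259.7344 min

1259.7344 minutes


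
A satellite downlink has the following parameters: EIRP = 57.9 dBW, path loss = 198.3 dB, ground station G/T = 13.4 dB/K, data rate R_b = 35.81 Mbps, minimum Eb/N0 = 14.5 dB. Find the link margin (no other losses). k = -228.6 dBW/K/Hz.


C/N0 = EIRP - FSPL + G/T - k = 57.9 - 198.3 + 13.4 - (-228.6)
C/N0 = 101.6000 dB-Hz
R_b = 35.81 Mbps = 3.581e+07 bps -> 10*log10(R_b) = 75.5400 dB-Hz
Eb/N0 = C/N0 - 10*log10(R_b) = 101.6000 - 75.5400 = 26.0600 dB
Margin = Eb/N0 - Eb/N0_req = 26.0600 - 14.5 = 11.5600 dB (link closes)

11.5600 dB


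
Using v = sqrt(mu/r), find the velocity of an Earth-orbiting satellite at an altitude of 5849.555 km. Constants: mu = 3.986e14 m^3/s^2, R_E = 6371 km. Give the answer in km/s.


r = R_E + alt = 6371.0 + 5849.555 = 12220.5550 km = 1.2220555e+07 m
v = sqrt(mu/r) = sqrt(3.986e14 / 1.2220555e+07) = 5711.1449 m/s = 5.7111 km/s

5.7111 km/s


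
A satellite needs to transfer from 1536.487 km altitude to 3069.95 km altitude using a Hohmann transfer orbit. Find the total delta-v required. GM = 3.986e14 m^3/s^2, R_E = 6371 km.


r1 = 7907.4870 km = 7.907487e+06 m
r2 = 9440.9500 km = 9.44095e+06 m
dv1 = sqrt(mu/r1)*(sqrt(2*r2/(r1+r2)) - 1) = 307.1416 m/s
dv2 = sqrt(mu/r2)*(1 - sqrt(2*r1/(r1+r2))) = 293.8160 m/s
total dv = |dv1| + |dv2| = 307.1416 + 293.8160 = 600.9576 m/s = 0.6009576 km/s

0.6010 km/s


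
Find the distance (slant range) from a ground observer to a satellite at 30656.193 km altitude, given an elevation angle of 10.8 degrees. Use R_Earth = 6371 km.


h = 30656.193 km, el = 10.8 deg
d = -R_E*sin(el) + sqrt((R_E*sin(el))^2 + 2*R_E*h + h^2)
d = -6371.0000*sin(0.1884956) + sqrt((6371.0000*0.1873813)^2 + 2*6371.0000*30656.193 + 30656.193^2)
d = 35300.6940 km

35300.6940 km


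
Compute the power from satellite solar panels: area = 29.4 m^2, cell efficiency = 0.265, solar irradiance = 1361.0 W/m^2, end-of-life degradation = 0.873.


P = area * eta * S * degradation
P = 29.4 * 0.265 * 1361.0 * 0.873
P = 9256.9000 W

9256.9000 W


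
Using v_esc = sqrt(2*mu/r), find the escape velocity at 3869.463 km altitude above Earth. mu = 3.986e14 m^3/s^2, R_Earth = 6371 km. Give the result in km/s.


r = 6371.0 + 3869.463 = 10240.4630 km = 1.0240463e+07 m
v_esc = sqrt(2*mu/r) = sqrt(2*3.986e14 / 1.0240463e+07)
v_esc = 8823.1538 m/s = 8.8232 km/s

8.8232 km/s


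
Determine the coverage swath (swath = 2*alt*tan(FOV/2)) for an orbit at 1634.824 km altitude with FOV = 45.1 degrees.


FOV = 45.1 deg = 0.7871435 rad
swath = 2 * alt * tan(FOV/2) = 2 * 1634.824 * tan(0.3935717)
swath = 2 * 1634.824 * 0.4152363
swath = 1357.6766 km

1357.6766 km


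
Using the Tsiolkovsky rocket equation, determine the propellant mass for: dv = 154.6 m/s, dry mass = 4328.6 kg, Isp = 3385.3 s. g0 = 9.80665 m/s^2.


ve = Isp * g0 = 3385.3 * 9.80665 = 33198.452245 m/s
mass ratio = exp(dv/ve) = exp(154.6/33198.452245) = 1.00466770
m_prop = m_dry * (mr - 1) = 4328.6 * (1.00466770 - 1)
m_prop = 20.2046 kg

20.2046 kg


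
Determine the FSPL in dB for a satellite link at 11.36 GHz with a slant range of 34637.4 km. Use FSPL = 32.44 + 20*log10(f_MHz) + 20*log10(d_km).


f = 11.36 GHz = 11360.0000 MHz
d = 34637.4 km
FSPL = 32.44 + 20*log10(11360.0000) + 20*log10(34637.4)
FSPL = 32.44 + 81.1076 + 90.7909
FSPL = 204.3385 dB

204.3385 dB


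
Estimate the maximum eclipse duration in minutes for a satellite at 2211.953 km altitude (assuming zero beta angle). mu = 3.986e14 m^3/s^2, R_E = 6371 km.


r = 8582.9530 km
T = 131.8910 min
Eclipse fraction = arcsin(R_E/r)/pi = arcsin(6371.0000/8582.9530)/pi
= arcsin(0.7422853)/pi = 0.2662581
Eclipse duration = 0.2662581 * 131.8910 = 35.1170 min

35.1170 minutes


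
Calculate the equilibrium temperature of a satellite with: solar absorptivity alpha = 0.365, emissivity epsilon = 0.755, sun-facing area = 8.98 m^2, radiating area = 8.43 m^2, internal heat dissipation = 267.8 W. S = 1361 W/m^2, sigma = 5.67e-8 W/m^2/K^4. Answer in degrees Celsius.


Numerator = alpha*S*A_sun + Q_int = 0.365*1361*8.98 + 267.8 = 4728.7497 W
Denominator = eps*sigma*A_rad = 0.755*5.67e-8*8.43 = 3.6087565e-07 W/K^4
T^4 = 1.3103543e+10 K^4
T = 338.3352 K = 65.1852 C

65.1852 degrees Celsius


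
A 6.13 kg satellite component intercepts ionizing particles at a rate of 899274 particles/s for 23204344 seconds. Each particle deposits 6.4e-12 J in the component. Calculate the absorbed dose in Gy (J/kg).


Total energy deposited = rate * time * E_per
  = 899274 * 23204344 * 6.4e-12 = 133.5492 J
Dose = E_total / mass = 133.5492 / 6.13
Dose = 21.7862 Gy

21.7862 Gy


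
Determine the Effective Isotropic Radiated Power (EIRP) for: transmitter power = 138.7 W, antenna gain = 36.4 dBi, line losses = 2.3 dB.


Pt = 138.7 W = 21.4208 dBW
EIRP = Pt_dBW + Gt - losses = 21.4208 + 36.4 - 2.3 = 55.5208 dBW

55.5208 dBW


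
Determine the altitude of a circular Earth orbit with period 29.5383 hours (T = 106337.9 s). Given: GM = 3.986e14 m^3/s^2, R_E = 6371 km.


T = 106337.9 s
r = (mu*T^2/(4*pi^2))^(1/3) = (3.986e14 * 106337.9^2 / (4*pi^2))^(1/3)
r = 4.851223e+07 m = 48512.2300 km
alt = r - R_E = 48512.2300 - 6371 = 42141.2300 km

42141.2300 km


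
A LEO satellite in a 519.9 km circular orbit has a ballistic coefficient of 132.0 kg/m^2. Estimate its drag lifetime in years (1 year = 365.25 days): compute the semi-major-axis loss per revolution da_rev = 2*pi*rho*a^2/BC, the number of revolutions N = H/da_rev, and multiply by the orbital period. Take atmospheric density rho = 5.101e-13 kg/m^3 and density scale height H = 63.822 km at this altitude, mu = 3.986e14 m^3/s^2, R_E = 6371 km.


a = R_E + alt = 6890.9000 km = 6.8909e+06 m
da_rev = 2*pi*rho*a^2/BC = 2*pi*5.101e-13*(6.8909e+06)^2/132.0 = 1.152957 m per revolution
N = H/da_rev = 63822.0000 m / 1.152957 m = 55355.0508 revolutions
P = 2*pi*sqrt(a^3/mu) = 5692.7897 s
lifetime = N*P = 55355.0508 * 5692.7897 = 3.1512466e+08 s = 3647.2762 days
years = 3647.2762 / 365.25 = 9.9857 years

9.9857 years


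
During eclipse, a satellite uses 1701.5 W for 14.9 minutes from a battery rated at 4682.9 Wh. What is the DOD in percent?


E_used = P * t / 60 = 1701.5 * 14.9 / 60 = 422.5392 Wh
DOD = E_used / E_total * 100 = 422.5392 / 4682.9 * 100
DOD = 9.0230 %

9.0230 %


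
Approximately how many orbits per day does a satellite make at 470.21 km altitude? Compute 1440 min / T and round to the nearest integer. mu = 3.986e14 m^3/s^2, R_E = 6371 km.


r = 6.84121e+06 m
T = 2*pi*sqrt(r^3/mu) = 5631.3251 s = 93.8554 min
revs/day = 1440 / 93.8554 = 15.3427
Rounded: 15 revolutions per day

15 revolutions per day


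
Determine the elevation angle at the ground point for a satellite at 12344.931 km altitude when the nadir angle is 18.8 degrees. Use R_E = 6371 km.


r = R_E + alt = 18715.9310 km
Law of sines in the satellite / Earth-center / ground-point triangle:
  sin(nadir)/R_E = sin(90 + el)/r  =>  cos(el) = (r/R_E)*sin(nadir)
cos(el) = (18715.9310 / 6371.0000) * sin(18.8 deg) = 0.9467121
el = arccos(0.9467121) = 18.7888 deg
(Earth-central angle = 90 - nadir - el = 52.4112 deg)

18.7888 degrees


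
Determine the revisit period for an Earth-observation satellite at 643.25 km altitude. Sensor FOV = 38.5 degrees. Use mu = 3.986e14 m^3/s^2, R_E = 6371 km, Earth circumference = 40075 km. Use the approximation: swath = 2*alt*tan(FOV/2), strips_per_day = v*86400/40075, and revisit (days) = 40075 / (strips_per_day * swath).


swath = 2*643.25*tan(0.3359759) = 449.2659 km
v = sqrt(mu/r) = 7538.3800 m/s = 7.5384 km/s
strips/day = v*86400/40075 = 7.5384*86400/40075 = 16.2524
coverage/day = strips * swath = 16.2524 * 449.2659 = 7301.6617 km
revisit = 40075 / 7301.6617 = 5.4885 days

5.4885 days


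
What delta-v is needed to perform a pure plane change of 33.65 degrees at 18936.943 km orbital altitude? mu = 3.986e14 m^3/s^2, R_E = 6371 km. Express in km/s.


r = 25307.9430 km = 2.5307943e+07 m
V = sqrt(mu/r) = 3968.6265 m/s
di = 33.65 deg = 0.5873033 rad
dV = 2*V*sin(di/2) = 2*3968.6265*sin(0.2936516)
dV = 2297.4337 m/s = 2.2974 km/s

2.2974 km/s


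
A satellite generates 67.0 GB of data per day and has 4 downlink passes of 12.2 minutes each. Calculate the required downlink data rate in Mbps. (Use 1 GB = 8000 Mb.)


total contact time = 4 * 12.2 * 60 = 2928.0000 s
data = 67.0 GB = 536000.0000 Mb
rate = 536000.0000 / 2928.0000 = 183.0601 Mbps

183.0601 Mbps


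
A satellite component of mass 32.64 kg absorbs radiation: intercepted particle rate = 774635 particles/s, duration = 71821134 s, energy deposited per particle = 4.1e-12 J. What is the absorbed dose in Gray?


Total energy deposited = rate * time * E_per
  = 774635 * 71821134 * 4.1e-12 = 228.1042 J
Dose = E_total / mass = 228.1042 / 32.64
Dose = 6.9885 Gy

6.9885 Gy


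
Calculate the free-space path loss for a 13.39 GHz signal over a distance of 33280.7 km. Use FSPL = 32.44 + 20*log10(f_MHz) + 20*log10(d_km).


f = 13.39 GHz = 13390.0000 MHz
d = 33280.7 km
FSPL = 32.44 + 20*log10(13390.0000) + 20*log10(33280.7)
FSPL = 32.44 + 82.5356 + 90.4438
FSPL = 205.4195 dB

205.4195 dB


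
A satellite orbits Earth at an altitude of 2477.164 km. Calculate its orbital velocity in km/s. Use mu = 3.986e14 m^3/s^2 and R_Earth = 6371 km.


r = R_E + alt = 6371.0 + 2477.164 = 8848.1640 km = 8.848164e+06 m
v = sqrt(mu/r) = sqrt(3.986e14 / 8.848164e+06) = 6711.8473 m/s = 6.7118 km/s

6.7118 km/s


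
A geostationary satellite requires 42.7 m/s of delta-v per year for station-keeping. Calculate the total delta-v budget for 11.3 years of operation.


dV = rate * years = 42.7 * 11.3
dV = 482.5100 m/s

482.5100 m/s


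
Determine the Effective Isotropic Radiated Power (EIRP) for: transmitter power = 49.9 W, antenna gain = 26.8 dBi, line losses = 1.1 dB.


Pt = 49.9 W = 16.9810 dBW
EIRP = Pt_dBW + Gt - losses = 16.9810 + 26.8 - 1.1 = 42.6810 dBW

42.6810 dBW


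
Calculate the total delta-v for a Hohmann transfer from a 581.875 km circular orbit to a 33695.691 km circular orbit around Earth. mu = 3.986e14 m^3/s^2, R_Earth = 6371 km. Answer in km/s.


r1 = 6952.8750 km = 6.952875e+06 m
r2 = 40066.6910 km = 4.0066691e+07 m
dv1 = sqrt(mu/r1)*(sqrt(2*r2/(r1+r2)) - 1) = 2312.9022 m/s
dv2 = sqrt(mu/r2)*(1 - sqrt(2*r1/(r1+r2))) = 1438.8314 m/s
total dv = |dv1| + |dv2| = 2312.9022 + 1438.8314 = 3751.7336 m/s = 3.7517 km/s

3.7517 km/s


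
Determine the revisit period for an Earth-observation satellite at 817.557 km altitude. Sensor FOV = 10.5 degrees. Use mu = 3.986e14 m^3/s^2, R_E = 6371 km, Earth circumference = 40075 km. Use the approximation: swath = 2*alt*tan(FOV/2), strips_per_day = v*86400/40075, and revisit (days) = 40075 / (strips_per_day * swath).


swath = 2*817.557*tan(0.09162979) = 150.2459 km
v = sqrt(mu/r) = 7446.4244 m/s = 7.4464 km/s
strips/day = v*86400/40075 = 7.4464*86400/40075 = 16.0542
coverage/day = strips * swath = 16.0542 * 150.2459 = 2412.0735 km
revisit = 40075 / 2412.0735 = 16.6143 days

16.6143 days


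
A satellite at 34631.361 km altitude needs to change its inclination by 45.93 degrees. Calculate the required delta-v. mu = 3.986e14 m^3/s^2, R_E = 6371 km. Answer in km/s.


r = 41002.3610 km = 4.1002361e+07 m
V = sqrt(mu/r) = 3117.9146 m/s
di = 45.93 deg = 0.8016297 rad
dV = 2*V*sin(di/2) = 2*3117.9146*sin(0.4008149)
dV = 2433.0257 m/s = 2.4330 km/s

2.4330 km/s


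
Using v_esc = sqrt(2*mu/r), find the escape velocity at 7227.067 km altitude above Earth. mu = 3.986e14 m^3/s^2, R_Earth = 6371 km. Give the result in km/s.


r = 6371.0 + 7227.067 = 13598.0670 km = 1.3598067e+07 m
v_esc = sqrt(2*mu/r) = sqrt(2*3.986e14 / 1.3598067e+07)
v_esc = 7656.7604 m/s = 7.6568 km/s

7.6568 km/s


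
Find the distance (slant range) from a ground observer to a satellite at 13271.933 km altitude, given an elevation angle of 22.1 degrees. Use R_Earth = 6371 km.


h = 13271.933 km, el = 22.1 deg
d = -R_E*sin(el) + sqrt((R_E*sin(el))^2 + 2*R_E*h + h^2)
d = -6371.0000*sin(0.3857178) + sqrt((6371.0000*0.3762243)^2 + 2*6371.0000*13271.933 + 13271.933^2)
d = 16338.0805 km

16338.0805 km


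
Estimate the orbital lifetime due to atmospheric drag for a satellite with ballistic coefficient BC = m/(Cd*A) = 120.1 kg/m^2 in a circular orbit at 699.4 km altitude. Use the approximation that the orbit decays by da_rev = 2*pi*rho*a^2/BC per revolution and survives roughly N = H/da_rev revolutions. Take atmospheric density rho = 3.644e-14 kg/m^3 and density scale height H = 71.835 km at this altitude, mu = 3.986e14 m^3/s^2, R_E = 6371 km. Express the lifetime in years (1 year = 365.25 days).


a = R_E + alt = 7070.4000 km = 7.0704e+06 m
da_rev = 2*pi*rho*a^2/BC = 2*pi*3.644e-14*(7.0704e+06)^2/120.1 = 0.0953022596 m per revolution
N = H/da_rev = 71835.0000 m / 0.0953022596 m = 753759.6729 revolutions
P = 2*pi*sqrt(a^3/mu) = 5916.6680 s
lifetime = N*P = 753759.6729 * 5916.6680 = 4.4597457e+09 s = 51617.4271 days
years = 51617.4271 / 365.25 = 141.3208 years

141.3208 years


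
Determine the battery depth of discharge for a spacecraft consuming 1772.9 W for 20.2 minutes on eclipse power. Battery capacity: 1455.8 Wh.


E_used = P * t / 60 = 1772.9 * 20.2 / 60 = 596.8763 Wh
DOD = E_used / E_total * 100 = 596.8763 / 1455.8 * 100
DOD = 40.9999 %

40.9999 %


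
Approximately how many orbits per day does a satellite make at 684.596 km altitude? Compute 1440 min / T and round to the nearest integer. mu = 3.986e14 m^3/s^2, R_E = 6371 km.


r = 7.055596e+06 m
T = 2*pi*sqrt(r^3/mu) = 5898.0952 s = 98.3016 min
revs/day = 1440 / 98.3016 = 14.6488
Rounded: 15 revolutions per day

15 revolutions per day


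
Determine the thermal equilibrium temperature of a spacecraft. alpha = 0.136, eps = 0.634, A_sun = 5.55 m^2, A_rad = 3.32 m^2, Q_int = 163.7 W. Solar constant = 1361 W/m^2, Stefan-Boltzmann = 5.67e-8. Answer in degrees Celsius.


Numerator = alpha*S*A_sun + Q_int = 0.136*1361*5.55 + 163.7 = 1190.9828 W
Denominator = eps*sigma*A_rad = 0.634*5.67e-8*3.32 = 1.193467e-07 W/K^4
T^4 = 9.9791853e+09 K^4
T = 316.0631 K = 42.9131 C

42.9131 degrees Celsius


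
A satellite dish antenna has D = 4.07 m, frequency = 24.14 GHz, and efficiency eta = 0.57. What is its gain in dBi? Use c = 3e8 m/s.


lambda = c/f = 3e8 / 2.414e+10 = 0.01242751 m
G = eta*(pi*D/lambda)^2 = 0.57*(pi*4.07/0.01242751)^2
G = 603386.2950 (linear)
G = 10*log10(603386.2950) = 57.8060 dBi

57.8060 dBi


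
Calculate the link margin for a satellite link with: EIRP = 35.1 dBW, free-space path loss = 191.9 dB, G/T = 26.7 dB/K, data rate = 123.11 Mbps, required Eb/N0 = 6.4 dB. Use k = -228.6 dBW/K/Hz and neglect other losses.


C/N0 = EIRP - FSPL + G/T - k = 35.1 - 191.9 + 26.7 - (-228.6)
C/N0 = 98.5000 dB-Hz
R_b = 123.11 Mbps = 1.2311e+08 bps -> 10*log10(R_b) = 80.9029 dB-Hz
Eb/N0 = C/N0 - 10*log10(R_b) = 98.5000 - 80.9029 = 17.5971 dB
Margin = Eb/N0 - Eb/N0_req = 17.5971 - 6.4 = 11.1971 dB (link closes)

11.1971 dB


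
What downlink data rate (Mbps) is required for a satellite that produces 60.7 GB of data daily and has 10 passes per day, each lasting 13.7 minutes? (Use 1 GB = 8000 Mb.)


total contact time = 10 * 13.7 * 60 = 8220.0000 s
data = 60.7 GB = 485600.0000 Mb
rate = 485600.0000 / 8220.0000 = 59.0754 Mbps

59.0754 Mbps


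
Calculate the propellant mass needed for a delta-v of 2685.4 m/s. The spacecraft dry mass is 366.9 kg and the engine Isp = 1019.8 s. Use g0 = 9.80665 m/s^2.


ve = Isp * g0 = 1019.8 * 9.80665 = 10000.821670 m/s
mass ratio = exp(dv/ve) = exp(2685.4/10000.821670) = 1.30802444
m_prop = m_dry * (mr - 1) = 366.9 * (1.30802444 - 1)
m_prop = 113.0142 kg

113.0142 kg


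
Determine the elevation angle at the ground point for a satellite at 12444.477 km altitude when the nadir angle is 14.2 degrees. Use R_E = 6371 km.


r = R_E + alt = 18815.4770 km
Law of sines in the satellite / Earth-center / ground-point triangle:
  sin(nadir)/R_E = sin(90 + el)/r  =>  cos(el) = (r/R_E)*sin(nadir)
cos(el) = (18815.4770 / 6371.0000) * sin(14.2 deg) = 0.7244664
el = arccos(0.7244664) = 43.5755 deg
(Earth-central angle = 90 - nadir - el = 32.2245 deg)

43.5755 degrees


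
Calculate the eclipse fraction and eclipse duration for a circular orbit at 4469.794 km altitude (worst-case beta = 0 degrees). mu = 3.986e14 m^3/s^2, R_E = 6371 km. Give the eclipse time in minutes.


r = 10840.7940 km
T = 187.2197 min
Eclipse fraction = arcsin(R_E/r)/pi = arcsin(6371.0000/10840.7940)/pi
= arcsin(0.5876876)/pi = 0.1999616
Eclipse duration = 0.1999616 * 187.2197 = 37.4368 min

37.4368 minutes


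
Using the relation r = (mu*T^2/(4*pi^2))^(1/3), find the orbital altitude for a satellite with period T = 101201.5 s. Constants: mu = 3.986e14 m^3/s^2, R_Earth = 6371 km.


T = 101201.5 s
r = (mu*T^2/(4*pi^2))^(1/3) = (3.986e14 * 101201.5^2 / (4*pi^2))^(1/3)
r = 4.6937197e+07 m = 46937.1972 km
alt = r - R_E = 46937.1972 - 6371 = 40566.1972 km

40566.1972 km


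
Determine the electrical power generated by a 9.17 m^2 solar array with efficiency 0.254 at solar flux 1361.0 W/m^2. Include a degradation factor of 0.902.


P = area * eta * S * degradation
P = 9.17 * 0.254 * 1361.0 * 0.902
P = 2859.3526 W

2859.3526 W


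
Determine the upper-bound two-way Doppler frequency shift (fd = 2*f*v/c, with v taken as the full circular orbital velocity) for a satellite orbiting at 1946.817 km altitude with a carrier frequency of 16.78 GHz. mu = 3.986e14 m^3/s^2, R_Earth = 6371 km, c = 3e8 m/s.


r = 8.317817e+06 m
v = sqrt(mu/r) = 6922.5160 m/s (worst-case radial velocity)
f = 16.78 GHz = 1.678e+10 Hz
fd = 2*f*v/c = 2*1.678e+10*6922.5160/3.0e+08
fd = 774398.7869 Hz

774398.7869 Hz


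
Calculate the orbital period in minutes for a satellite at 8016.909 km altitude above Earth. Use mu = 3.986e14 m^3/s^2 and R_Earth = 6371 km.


r = 14387.9090 km = 1.4387909e+07 m
T = 2*pi*sqrt(r^3/mu) = 2*pi*sqrt(2.9784687e+21 / 3.986e14)
T = 17175.4350 s = 286.2572 min

286.2572 minutes


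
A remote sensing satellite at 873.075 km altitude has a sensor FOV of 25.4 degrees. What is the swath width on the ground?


FOV = 25.4 deg = 0.4433136 rad
swath = 2 * alt * tan(FOV/2) = 2 * 873.075 * tan(0.2216568)
swath = 2 * 873.075 * 0.2253597
swath = 393.5119 km

393.5119 km


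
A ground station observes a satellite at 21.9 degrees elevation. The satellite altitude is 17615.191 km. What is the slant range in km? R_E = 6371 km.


h = 17615.191 km, el = 21.9 deg
d = -R_E*sin(el) + sqrt((R_E*sin(el))^2 + 2*R_E*h + h^2)
d = -6371.0000*sin(0.3822271) + sqrt((6371.0000*0.3729878)^2 + 2*6371.0000*17615.191 + 17615.191^2)
d = 20870.0826 km

20870.0826 km


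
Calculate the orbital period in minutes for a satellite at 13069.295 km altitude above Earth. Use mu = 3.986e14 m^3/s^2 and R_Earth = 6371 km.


r = 19440.2950 km = 1.9440295e+07 m
T = 2*pi*sqrt(r^3/mu) = 2*pi*sqrt(7.3469748e+21 / 3.986e14)
T = 26975.2512 s = 449.5875 min

449.5875 minutes


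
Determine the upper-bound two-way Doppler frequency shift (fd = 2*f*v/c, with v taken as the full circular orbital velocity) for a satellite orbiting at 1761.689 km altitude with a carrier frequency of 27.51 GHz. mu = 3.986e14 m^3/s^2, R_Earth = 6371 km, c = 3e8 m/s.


r = 8.132689e+06 m
v = sqrt(mu/r) = 7000.8628 m/s (worst-case radial velocity)
f = 27.51 GHz = 2.751e+10 Hz
fd = 2*f*v/c = 2*2.751e+10*7000.8628/3.0e+08
fd = 1.2839582e+06 Hz

1.2840e+06 Hz


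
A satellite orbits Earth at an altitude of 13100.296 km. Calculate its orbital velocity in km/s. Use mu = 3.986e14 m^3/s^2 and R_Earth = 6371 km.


r = R_E + alt = 6371.0 + 13100.296 = 19471.2960 km = 1.9471296e+07 m
v = sqrt(mu/r) = sqrt(3.986e14 / 1.9471296e+07) = 4524.5065 m/s = 4.5245 km/s

4.5245 km/s


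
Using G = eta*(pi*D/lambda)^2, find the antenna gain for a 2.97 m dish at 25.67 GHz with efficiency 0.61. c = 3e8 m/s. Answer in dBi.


lambda = c/f = 3e8 / 2.567e+10 = 0.01168679 m
G = eta*(pi*D/lambda)^2 = 0.61*(pi*2.97/0.01168679)^2
G = 388822.7853 (linear)
G = 10*log10(388822.7853) = 55.8975 dBi

55.8975 dBi


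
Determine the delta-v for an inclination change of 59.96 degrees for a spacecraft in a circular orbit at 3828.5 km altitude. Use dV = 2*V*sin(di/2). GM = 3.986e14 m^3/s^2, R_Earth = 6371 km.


r = 10199.5000 km = 1.01995e+07 m
V = sqrt(mu/r) = 6251.4276 m/s
di = 59.96 deg = 1.0465 rad
dV = 2*V*sin(di/2) = 2*6251.4276*sin(0.5232497)
dV = 6247.6476 m/s = 6.2476 km/s

6.2476 km/s


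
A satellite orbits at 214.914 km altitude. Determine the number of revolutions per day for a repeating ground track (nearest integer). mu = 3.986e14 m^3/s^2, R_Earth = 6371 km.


r = 6.585914e+06 m
T = 2*pi*sqrt(r^3/mu) = 5319.0651 s = 88.6511 min
revs/day = 1440 / 88.6511 = 16.2435
Rounded: 16 revolutions per day

16 revolutions per day


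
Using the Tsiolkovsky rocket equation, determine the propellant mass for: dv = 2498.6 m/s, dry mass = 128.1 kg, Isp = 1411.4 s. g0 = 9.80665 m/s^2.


ve = Isp * g0 = 1411.4 * 9.80665 = 13841.105810 m/s
mass ratio = exp(dv/ve) = exp(2498.6/13841.105810) = 1.19784039
m_prop = m_dry * (mr - 1) = 128.1 * (1.19784039 - 1)
m_prop = 25.3434 kg

25.3434 kg


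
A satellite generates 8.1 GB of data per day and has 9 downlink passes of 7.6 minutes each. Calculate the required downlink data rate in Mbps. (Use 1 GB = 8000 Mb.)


total contact time = 9 * 7.6 * 60 = 4104.0000 s
data = 8.1 GB = 64800.0000 Mb
rate = 64800.0000 / 4104.0000 = 15.7895 Mbps

15.7895 Mbps


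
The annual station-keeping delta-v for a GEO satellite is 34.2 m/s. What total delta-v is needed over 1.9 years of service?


dV = rate * years = 34.2 * 1.9
dV = 64.9800 m/s

64.9800 m/s


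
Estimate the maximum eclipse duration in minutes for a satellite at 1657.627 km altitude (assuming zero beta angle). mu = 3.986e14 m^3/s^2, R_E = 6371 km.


r = 8028.6270 km
T = 119.3224 min
Eclipse fraction = arcsin(R_E/r)/pi = arcsin(6371.0000/8028.6270)/pi
= arcsin(0.7935354)/pi = 0.2917619
Eclipse duration = 0.2917619 * 119.3224 = 34.8137 min

34.8137 minutes


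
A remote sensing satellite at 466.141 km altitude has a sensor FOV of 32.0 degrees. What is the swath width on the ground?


FOV = 32.0 deg = 0.5585054 rad
swath = 2 * alt * tan(FOV/2) = 2 * 466.141 * tan(0.2792527)
swath = 2 * 466.141 * 0.2867454
swath = 267.3276 km

267.3276 km


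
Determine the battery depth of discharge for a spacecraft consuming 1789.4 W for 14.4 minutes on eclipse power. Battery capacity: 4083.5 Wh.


E_used = P * t / 60 = 1789.4 * 14.4 / 60 = 429.4560 Wh
DOD = E_used / E_total * 100 = 429.4560 / 4083.5 * 100
DOD = 10.5169 %

10.5169 %


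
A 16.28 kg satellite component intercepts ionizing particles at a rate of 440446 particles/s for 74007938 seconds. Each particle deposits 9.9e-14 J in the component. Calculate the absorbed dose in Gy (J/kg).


Total energy deposited = rate * time * E_per
  = 440446 * 74007938 * 9.9e-14 = 3.2271 J
Dose = E_total / mass = 3.2271 / 16.28
Dose = 0.198222 Gy

0.1982 Gy


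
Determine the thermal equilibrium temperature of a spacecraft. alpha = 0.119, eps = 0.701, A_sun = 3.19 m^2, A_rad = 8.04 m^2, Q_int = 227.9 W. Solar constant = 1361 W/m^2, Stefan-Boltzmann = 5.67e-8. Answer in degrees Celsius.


Numerator = alpha*S*A_sun + Q_int = 0.119*1361*3.19 + 227.9 = 744.5492 W
Denominator = eps*sigma*A_rad = 0.701*5.67e-8*8.04 = 3.1956347e-07 W/K^4
T^4 = 2.3298946e+09 K^4
T = 219.7020 K = -53.4480 C

-53.4480 degrees Celsius


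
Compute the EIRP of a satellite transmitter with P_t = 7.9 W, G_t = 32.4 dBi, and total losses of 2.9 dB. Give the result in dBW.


Pt = 7.9 W = 8.9763 dBW
EIRP = Pt_dBW + Gt - losses = 8.9763 + 32.4 - 2.9 = 38.4763 dBW

38.4763 dBW


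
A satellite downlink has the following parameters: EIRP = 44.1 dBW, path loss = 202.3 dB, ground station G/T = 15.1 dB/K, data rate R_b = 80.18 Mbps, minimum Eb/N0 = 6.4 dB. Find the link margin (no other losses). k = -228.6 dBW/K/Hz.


C/N0 = EIRP - FSPL + G/T - k = 44.1 - 202.3 + 15.1 - (-228.6)
C/N0 = 85.5000 dB-Hz
R_b = 80.18 Mbps = 8.018e+07 bps -> 10*log10(R_b) = 79.0407 dB-Hz
Eb/N0 = C/N0 - 10*log10(R_b) = 85.5000 - 79.0407 = 6.4593 dB
Margin = Eb/N0 - Eb/N0_req = 6.4593 - 6.4 = 0.05933948 dB (link closes)

0.0593 dB


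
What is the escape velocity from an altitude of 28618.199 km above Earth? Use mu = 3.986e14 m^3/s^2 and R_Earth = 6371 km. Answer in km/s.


r = 6371.0 + 28618.199 = 34989.1990 km = 3.4989199e+07 m
v_esc = sqrt(2*mu/r) = sqrt(2*3.986e14 / 3.4989199e+07)
v_esc = 4773.2771 m/s = 4.7733 km/s

4.7733 km/s


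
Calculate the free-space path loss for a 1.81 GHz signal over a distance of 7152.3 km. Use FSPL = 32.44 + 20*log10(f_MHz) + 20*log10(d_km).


f = 1.81 GHz = 1810.0000 MHz
d = 7152.3 km
FSPL = 32.44 + 20*log10(1810.0000) + 20*log10(7152.3)
FSPL = 32.44 + 65.1536 + 77.0889
FSPL = 174.6825 dB

174.6825 dB


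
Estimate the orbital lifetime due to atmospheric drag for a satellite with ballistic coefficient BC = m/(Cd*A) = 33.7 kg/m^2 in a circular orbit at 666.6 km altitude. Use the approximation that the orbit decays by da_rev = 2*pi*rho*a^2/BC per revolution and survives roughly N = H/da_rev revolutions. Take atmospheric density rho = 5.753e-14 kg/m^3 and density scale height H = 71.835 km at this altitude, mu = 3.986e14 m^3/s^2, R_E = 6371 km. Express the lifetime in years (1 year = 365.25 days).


a = R_E + alt = 7037.6000 km = 7.0376e+06 m
da_rev = 2*pi*rho*a^2/BC = 2*pi*5.753e-14*(7.0376e+06)^2/33.7 = 0.531243341 m per revolution
N = H/da_rev = 71835.0000 m / 0.531243341 m = 135220.5184 revolutions
P = 2*pi*sqrt(a^3/mu) = 5875.5441 s
lifetime = N*P = 135220.5184 * 5875.5441 = 7.9449412e+08 s = 9195.5338 days
years = 9195.5338 / 365.25 = 25.1760 years

25.1760 years


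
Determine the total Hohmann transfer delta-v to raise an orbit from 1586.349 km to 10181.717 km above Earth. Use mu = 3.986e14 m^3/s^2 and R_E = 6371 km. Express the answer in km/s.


r1 = 7957.3490 km = 7.957349e+06 m
r2 = 16552.7170 km = 1.6552717e+07 m
dv1 = sqrt(mu/r1)*(sqrt(2*r2/(r1+r2)) - 1) = 1147.9169 m/s
dv2 = sqrt(mu/r2)*(1 - sqrt(2*r1/(r1+r2))) = 952.9815 m/s
total dv = |dv1| + |dv2| = 1147.9169 + 952.9815 = 2100.8984 m/s = 2.1009 km/s

2.1009 km/s


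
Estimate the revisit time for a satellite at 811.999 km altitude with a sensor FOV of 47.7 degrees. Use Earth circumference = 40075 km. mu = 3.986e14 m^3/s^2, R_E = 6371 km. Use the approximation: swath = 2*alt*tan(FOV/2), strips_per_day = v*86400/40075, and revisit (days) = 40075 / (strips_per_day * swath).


swath = 2*811.999*tan(0.416261) = 717.9620 km
v = sqrt(mu/r) = 7449.3048 m/s = 7.4493 km/s
strips/day = v*86400/40075 = 7.4493*86400/40075 = 16.0604
coverage/day = strips * swath = 16.0604 * 717.9620 = 11530.7463 km
revisit = 40075 / 11530.7463 = 3.4755 days

3.4755 days


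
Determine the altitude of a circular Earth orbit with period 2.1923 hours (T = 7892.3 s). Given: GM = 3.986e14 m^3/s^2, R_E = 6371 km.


T = 7892.3 s
r = (mu*T^2/(4*pi^2))^(1/3) = (3.986e14 * 7892.3^2 / (4*pi^2))^(1/3)
r = 8.5676472e+06 m = 8567.6472 km
alt = r - R_E = 8567.6472 - 6371 = 2196.6472 km

2196.6472 km


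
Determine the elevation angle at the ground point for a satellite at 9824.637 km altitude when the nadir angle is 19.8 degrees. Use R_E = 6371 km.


r = R_E + alt = 16195.6370 km
Law of sines in the satellite / Earth-center / ground-point triangle:
  sin(nadir)/R_E = sin(90 + el)/r  =>  cos(el) = (r/R_E)*sin(nadir)
cos(el) = (16195.6370 / 6371.0000) * sin(19.8 deg) = 0.8611013
el = arccos(0.8611013) = 30.5595 deg
(Earth-central angle = 90 - nadir - el = 39.6405 deg)

30.5595 degrees


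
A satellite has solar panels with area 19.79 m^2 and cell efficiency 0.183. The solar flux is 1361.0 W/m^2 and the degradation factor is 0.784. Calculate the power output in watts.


P = area * eta * S * degradation
P = 19.79 * 0.183 * 1361.0 * 0.784
P = 3864.3021 W

3864.3021 W


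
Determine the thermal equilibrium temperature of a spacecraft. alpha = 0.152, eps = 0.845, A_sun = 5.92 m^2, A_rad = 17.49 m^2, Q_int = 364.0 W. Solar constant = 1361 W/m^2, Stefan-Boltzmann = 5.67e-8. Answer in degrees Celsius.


Numerator = alpha*S*A_sun + Q_int = 0.152*1361*5.92 + 364.0 = 1588.6822 W
Denominator = eps*sigma*A_rad = 0.845*5.67e-8*17.49 = 8.3797213e-07 W/K^4
T^4 = 1.8958652e+09 K^4
T = 208.6661 K = -64.4839 C

-64.4839 degrees Celsius


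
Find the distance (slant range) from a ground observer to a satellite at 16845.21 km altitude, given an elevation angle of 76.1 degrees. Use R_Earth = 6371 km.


h = 16845.21 km, el = 76.1 deg
d = -R_E*sin(el) + sqrt((R_E*sin(el))^2 + 2*R_E*h + h^2)
d = -6371.0000*sin(1.3282) + sqrt((6371.0000*0.9707165)^2 + 2*6371.0000*16845.21 + 16845.21^2)
d = 16981.2727 km

16981.2727 km


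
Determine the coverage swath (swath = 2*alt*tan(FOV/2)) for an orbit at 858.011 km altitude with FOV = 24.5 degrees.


FOV = 24.5 deg = 0.4276057 rad
swath = 2 * alt * tan(FOV/2) = 2 * 858.011 * tan(0.2138028)
swath = 2 * 858.011 * 0.2171213
swath = 372.5849 km

372.5849 km


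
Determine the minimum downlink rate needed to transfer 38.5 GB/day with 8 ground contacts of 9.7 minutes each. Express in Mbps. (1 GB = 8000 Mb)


total contact time = 8 * 9.7 * 60 = 4656.0000 s
data = 38.5 GB = 308000.0000 Mb
rate = 308000.0000 / 4656.0000 = 66.1512 Mbps

66.1512 Mbps


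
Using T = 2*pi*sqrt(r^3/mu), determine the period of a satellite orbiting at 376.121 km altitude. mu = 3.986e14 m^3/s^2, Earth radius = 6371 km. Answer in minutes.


r = 6747.1210 km = 6.747121e+06 m
T = 2*pi*sqrt(r^3/mu) = 2*pi*sqrt(3.0715352e+20 / 3.986e14)
T = 5515.5518 s = 91.9259 min

91.9259 minutes


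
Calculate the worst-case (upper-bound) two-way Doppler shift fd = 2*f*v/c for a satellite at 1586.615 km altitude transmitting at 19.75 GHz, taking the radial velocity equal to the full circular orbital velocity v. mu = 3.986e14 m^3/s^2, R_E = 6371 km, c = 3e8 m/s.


r = 7.957615e+06 m
v = sqrt(mu/r) = 7077.4561 m/s (worst-case radial velocity)
f = 19.75 GHz = 1.975e+10 Hz
fd = 2*f*v/c = 2*1.975e+10*7077.4561/3.0e+08
fd = 931865.0557 Hz

931865.0557 Hz


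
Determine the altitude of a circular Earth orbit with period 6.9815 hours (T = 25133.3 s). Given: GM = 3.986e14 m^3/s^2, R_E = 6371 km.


T = 25133.3 s
r = (mu*T^2/(4*pi^2))^(1/3) = (3.986e14 * 25133.3^2 / (4*pi^2))^(1/3)
r = 1.8544944e+07 m = 18544.9441 km
alt = r - R_E = 18544.9441 - 6371 = 12173.9441 km

12173.9441 km


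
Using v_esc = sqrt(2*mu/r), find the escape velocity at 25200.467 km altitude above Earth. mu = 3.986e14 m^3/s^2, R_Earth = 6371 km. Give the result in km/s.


r = 6371.0 + 25200.467 = 31571.4670 km = 3.1571467e+07 m
v_esc = sqrt(2*mu/r) = sqrt(2*3.986e14 / 3.1571467e+07)
v_esc = 5025.0023 m/s = 5.0250 km/s

5.0250 km/s


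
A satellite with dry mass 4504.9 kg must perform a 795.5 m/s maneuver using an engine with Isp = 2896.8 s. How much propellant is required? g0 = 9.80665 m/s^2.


ve = Isp * g0 = 2896.8 * 9.80665 = 28407.903720 m/s
mass ratio = exp(dv/ve) = exp(795.5/28407.903720) = 1.02839853
m_prop = m_dry * (mr - 1) = 4504.9 * (1.02839853 - 1)
m_prop = 127.9326 kg

127.9326 kg


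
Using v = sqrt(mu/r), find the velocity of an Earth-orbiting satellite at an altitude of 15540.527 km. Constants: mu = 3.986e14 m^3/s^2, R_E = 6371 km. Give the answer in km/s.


r = R_E + alt = 6371.0 + 15540.527 = 21911.5270 km = 2.1911527e+07 m
v = sqrt(mu/r) = sqrt(3.986e14 / 2.1911527e+07) = 4265.1305 m/s = 4.2651 km/s

4.2651 km/s


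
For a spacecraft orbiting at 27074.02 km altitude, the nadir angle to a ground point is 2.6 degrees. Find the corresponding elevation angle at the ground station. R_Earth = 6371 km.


r = R_E + alt = 33445.0200 km
Law of sines in the satellite / Earth-center / ground-point triangle:
  sin(nadir)/R_E = sin(90 + el)/r  =>  cos(el) = (r/R_E)*sin(nadir)
cos(el) = (33445.0200 / 6371.0000) * sin(2.6 deg) = 0.2381362
el = arccos(0.2381362) = 76.2234 deg
(Earth-central angle = 90 - nadir - el = 11.1766 deg)

76.2234 degrees


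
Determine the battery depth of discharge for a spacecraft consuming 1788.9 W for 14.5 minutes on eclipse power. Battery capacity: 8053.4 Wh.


E_used = P * t / 60 = 1788.9 * 14.5 / 60 = 432.3175 Wh
DOD = E_used / E_total * 100 = 432.3175 / 8053.4 * 100
DOD = 5.3681 %

5.3681 %


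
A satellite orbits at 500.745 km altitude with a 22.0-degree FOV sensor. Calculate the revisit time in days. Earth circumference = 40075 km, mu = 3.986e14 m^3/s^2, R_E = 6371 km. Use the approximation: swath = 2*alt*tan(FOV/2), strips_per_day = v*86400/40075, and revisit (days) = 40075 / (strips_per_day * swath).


swath = 2*500.745*tan(0.1919862) = 194.6699 km
v = sqrt(mu/r) = 7616.1437 m/s = 7.6161 km/s
strips/day = v*86400/40075 = 7.6161*86400/40075 = 16.4201
coverage/day = strips * swath = 16.4201 * 194.6699 = 3196.4965 km
revisit = 40075 / 3196.4965 = 12.5372 days

12.5372 days


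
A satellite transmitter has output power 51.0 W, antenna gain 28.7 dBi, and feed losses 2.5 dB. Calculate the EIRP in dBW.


Pt = 51.0 W = 17.0757 dBW
EIRP = Pt_dBW + Gt - losses = 17.0757 + 28.7 - 2.5 = 43.2757 dBW

43.2757 dBW


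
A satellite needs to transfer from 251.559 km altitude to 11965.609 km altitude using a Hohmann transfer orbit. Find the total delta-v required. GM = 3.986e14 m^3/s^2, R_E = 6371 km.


r1 = 6622.5590 km = 6.622559e+06 m
r2 = 18336.6090 km = 1.8336609e+07 m
dv1 = sqrt(mu/r1)*(sqrt(2*r2/(r1+r2)) - 1) = 1645.9492 m/s
dv2 = sqrt(mu/r2)*(1 - sqrt(2*r1/(r1+r2))) = 1265.9710 m/s
total dv = |dv1| + |dv2| = 1645.9492 + 1265.9710 = 2911.9202 m/s = 2.9119 km/s

2.9119 km/s


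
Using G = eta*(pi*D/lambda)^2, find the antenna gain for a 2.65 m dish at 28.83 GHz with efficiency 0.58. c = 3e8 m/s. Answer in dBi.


lambda = c/f = 3e8 / 2.883e+10 = 0.01040583 m
G = eta*(pi*D/lambda)^2 = 0.58*(pi*2.65/0.01040583)^2
G = 371249.8289 (linear)
G = 10*log10(371249.8289) = 55.6967 dBi

55.6967 dBi


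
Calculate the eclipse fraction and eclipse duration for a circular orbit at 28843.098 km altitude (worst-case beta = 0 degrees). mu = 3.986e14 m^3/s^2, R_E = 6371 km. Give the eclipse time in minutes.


r = 35214.0980 km
T = 1096.0612 min
Eclipse fraction = arcsin(R_E/r)/pi = arcsin(6371.0000/35214.0980)/pi
= arcsin(0.1809219)/pi = 0.05790811
Eclipse duration = 0.05790811 * 1096.0612 = 63.4708 min

63.4708 minutes


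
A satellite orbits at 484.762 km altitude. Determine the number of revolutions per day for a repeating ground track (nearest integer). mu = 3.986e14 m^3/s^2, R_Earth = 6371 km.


r = 6.855762e+06 m
T = 2*pi*sqrt(r^3/mu) = 5649.3024 s = 94.1550 min
revs/day = 1440 / 94.1550 = 15.2939
Rounded: 15 revolutions per day

15 revolutions per day


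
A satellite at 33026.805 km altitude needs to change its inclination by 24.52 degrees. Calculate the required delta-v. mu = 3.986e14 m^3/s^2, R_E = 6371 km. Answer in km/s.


r = 39397.8050 km = 3.9397805e+07 m
V = sqrt(mu/r) = 3180.7727 m/s
di = 24.52 deg = 0.4279547 rad
dV = 2*V*sin(di/2) = 2*3180.7727*sin(0.2139774)
dV = 1350.8629 m/s = 1.3509 km/s

1.3509 km/s


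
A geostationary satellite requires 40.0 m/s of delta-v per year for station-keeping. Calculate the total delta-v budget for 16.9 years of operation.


dV = rate * years = 40.0 * 16.9
dV = 676.0000 m/s

676.0000 m/s


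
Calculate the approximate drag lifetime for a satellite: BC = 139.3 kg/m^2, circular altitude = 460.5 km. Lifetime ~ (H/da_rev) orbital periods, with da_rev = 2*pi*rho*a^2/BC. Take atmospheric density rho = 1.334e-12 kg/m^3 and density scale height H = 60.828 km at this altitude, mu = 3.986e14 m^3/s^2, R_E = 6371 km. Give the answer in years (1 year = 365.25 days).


a = R_E + alt = 6831.5000 km = 6.8315e+06 m
da_rev = 2*pi*rho*a^2/BC = 2*pi*1.334e-12*(6.8315e+06)^2/139.3 = 2.808127 m per revolution
N = H/da_rev = 60828.0000 m / 2.808127 m = 21661.4144 revolutions
P = 2*pi*sqrt(a^3/mu) = 5619.3403 s
lifetime = N*P = 21661.4144 * 5619.3403 = 1.2172286e+08 s = 1408.8294 days
years = 1408.8294 / 365.25 = 3.8572 years

3.8572 years


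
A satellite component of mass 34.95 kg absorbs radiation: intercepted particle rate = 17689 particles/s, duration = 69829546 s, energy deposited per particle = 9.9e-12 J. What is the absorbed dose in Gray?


Total energy deposited = rate * time * E_per
  = 17689 * 69829546 * 9.9e-12 = 12.2286 J
Dose = E_total / mass = 12.2286 / 34.95
Dose = 0.3498892 Gy

0.3499 Gy


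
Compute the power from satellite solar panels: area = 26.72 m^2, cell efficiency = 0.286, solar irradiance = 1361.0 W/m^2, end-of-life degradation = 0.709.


P = area * eta * S * degradation
P = 26.72 * 0.286 * 1361.0 * 0.709
P = 7374.0631 W

7374.0631 W


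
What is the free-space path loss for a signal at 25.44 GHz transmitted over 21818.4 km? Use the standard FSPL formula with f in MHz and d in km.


f = 25.44 GHz = 25440.0000 MHz
d = 21818.4 km
FSPL = 32.44 + 20*log10(25440.0000) + 20*log10(21818.4)
FSPL = 32.44 + 88.1103 + 86.7765
FSPL = 207.3268 dB

207.3268 dB


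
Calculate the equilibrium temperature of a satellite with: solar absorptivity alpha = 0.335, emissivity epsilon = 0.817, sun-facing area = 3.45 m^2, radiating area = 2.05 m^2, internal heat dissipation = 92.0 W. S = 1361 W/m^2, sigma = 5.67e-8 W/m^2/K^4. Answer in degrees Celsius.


Numerator = alpha*S*A_sun + Q_int = 0.335*1361*3.45 + 92.0 = 1664.9758 W
Denominator = eps*sigma*A_rad = 0.817*5.67e-8*2.05 = 9.4963995e-08 W/K^4
T^4 = 1.7532705e+10 K^4
T = 363.8834 K = 90.7334 C

90.7334 degrees Celsius


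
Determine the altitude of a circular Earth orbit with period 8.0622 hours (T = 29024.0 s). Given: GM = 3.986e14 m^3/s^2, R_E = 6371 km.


T = 29024.0 s
r = (mu*T^2/(4*pi^2))^(1/3) = (3.986e14 * 29024.0^2 / (4*pi^2))^(1/3)
r = 2.0412555e+07 m = 20412.5548 km
alt = r - R_E = 20412.5548 - 6371 = 14041.5548 km

14041.5548 km


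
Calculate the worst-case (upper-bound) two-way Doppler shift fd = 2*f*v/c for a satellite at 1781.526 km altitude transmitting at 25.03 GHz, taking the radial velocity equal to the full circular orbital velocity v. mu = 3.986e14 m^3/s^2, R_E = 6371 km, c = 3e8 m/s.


r = 8.152526e+06 m
v = sqrt(mu/r) = 6992.3402 m/s (worst-case radial velocity)
f = 25.03 GHz = 2.503e+10 Hz
fd = 2*f*v/c = 2*2.503e+10*6992.3402/3.0e+08
fd = 1.1667885e+06 Hz

1.1668e+06 Hz


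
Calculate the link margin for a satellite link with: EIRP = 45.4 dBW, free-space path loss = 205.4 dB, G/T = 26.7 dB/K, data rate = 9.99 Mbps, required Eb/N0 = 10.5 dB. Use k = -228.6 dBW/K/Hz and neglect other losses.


C/N0 = EIRP - FSPL + G/T - k = 45.4 - 205.4 + 26.7 - (-228.6)
C/N0 = 95.3000 dB-Hz
R_b = 9.99 Mbps = 9.99e+06 bps -> 10*log10(R_b) = 69.9957 dB-Hz
Eb/N0 = C/N0 - 10*log10(R_b) = 95.3000 - 69.9957 = 25.3043 dB
Margin = Eb/N0 - Eb/N0_req = 25.3043 - 10.5 = 14.8043 dB (link closes)

14.8043 dB
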